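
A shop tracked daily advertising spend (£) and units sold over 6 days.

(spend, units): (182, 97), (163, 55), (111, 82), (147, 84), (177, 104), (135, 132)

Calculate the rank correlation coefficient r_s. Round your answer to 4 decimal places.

Rank spend: 6, 4, 1, 3, 5, 2
Rank units: 4, 1, 2, 3, 5, 6
d = rank(spend) − rank(units): 2, 3, -1, 0, 0, -4; Σd² = 30
ρ = 1 − 6Σd² / [n(n²−1)] = 1 − 6×30 / (6×35) = 1 − 180/210 ≈ 0.1429

0.1429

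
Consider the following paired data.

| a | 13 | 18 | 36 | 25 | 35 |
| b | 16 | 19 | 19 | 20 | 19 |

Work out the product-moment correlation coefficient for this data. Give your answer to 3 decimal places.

n = 5, Σa = 127, Σb = 93, Σa² = 3639, Σb² = 1739, Σab = 2399
nΣab − ΣaΣb = 11995 − 11811 = 184
nΣa² − (Σa)² = 18195 − 16129 = 2066; nΣb² − (Σb)² = 8695 − 8649 = 46
r = 184 / √(2066 × 46) = 184 / 308.2791 ≈ 0.597

0.597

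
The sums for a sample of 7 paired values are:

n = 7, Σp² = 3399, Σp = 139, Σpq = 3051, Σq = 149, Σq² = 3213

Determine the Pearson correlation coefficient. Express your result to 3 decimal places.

r = (nΣpq − ΣpΣq) / √[(nΣp² − (Σp)²)(nΣq² − (Σq)²)]
Numerator: 7×3051 − 139×149 = 646
Denominator: √[(23793 − 19321)(22491 − 22201)] = √[4472 × 290] = 1138.8064
r = 646 / 1138.8064 ≈ 0.567

0.567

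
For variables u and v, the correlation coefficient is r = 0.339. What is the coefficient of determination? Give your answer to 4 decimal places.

r² = (0.339)² = 0.1149

0.1149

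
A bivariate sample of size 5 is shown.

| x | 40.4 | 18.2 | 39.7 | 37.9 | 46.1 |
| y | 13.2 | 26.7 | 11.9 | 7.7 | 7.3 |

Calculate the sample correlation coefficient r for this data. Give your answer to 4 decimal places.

n = 5, Σx = 182.3, Σy = 66.8, Σx² = 7101.11, Σy² = 1141.32, Σxy = 2120.01
nΣxy − ΣxΣy = 10600.05 − 12177.64 = -1577.59
nΣx² − (Σx)² = 35505.55 − 33233.29 = 2272.26; nΣy² − (Σy)² = 5706.6 − 4462.24 = 1244.36
r = -1577.59 / √(2272.26 × 1244.36) = -1577.59 / 1681.5200 ≈ -0.9382

-0.9382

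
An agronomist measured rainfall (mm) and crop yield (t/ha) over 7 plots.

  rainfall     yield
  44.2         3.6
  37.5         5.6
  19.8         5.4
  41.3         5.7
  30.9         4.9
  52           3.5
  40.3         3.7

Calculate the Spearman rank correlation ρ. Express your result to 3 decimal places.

Rank rainfall: 6, 3, 1, 5, 2, 7, 4
Rank yield: 2, 6, 5, 7, 4, 1, 3
d = rank(rainfall) − rank(yield): 4, -3, -4, -2, -2, 6, 1; Σd² = 86
ρ = 1 − 6Σd² / [n(n²−1)] = 1 − 6×86 / (7×48) = 1 − 516/336 ≈ -0.536

-0.536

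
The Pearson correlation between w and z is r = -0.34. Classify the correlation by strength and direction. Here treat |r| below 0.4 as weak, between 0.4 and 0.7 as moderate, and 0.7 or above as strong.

weak negative

r = -0.34 < 0 so the relationship is negative.
|r| = 0.34, which falls in the weak range.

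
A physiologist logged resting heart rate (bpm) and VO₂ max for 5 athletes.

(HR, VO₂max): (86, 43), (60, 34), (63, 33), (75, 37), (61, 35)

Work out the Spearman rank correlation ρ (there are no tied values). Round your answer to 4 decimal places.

0.7000

Rank HR: 5, 1, 3, 4, 2
Rank VO₂max: 5, 2, 1, 4, 3
d = rank(HR) − rank(VO₂max): 0, -1, 2, 0, -1; Σd² = 6
ρ = 1 − 6Σd² / [n(n²−1)] = 1 − 6×6 / (5×24) = 1 − 36/120 ≈ 0.7000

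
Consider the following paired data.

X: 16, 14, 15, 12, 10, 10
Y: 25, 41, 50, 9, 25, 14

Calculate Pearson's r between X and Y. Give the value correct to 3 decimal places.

n = 6, ΣX = 77, ΣY = 164, ΣX² = 1021, ΣY² = 5708, ΣXY = 2222
nΣXY − ΣXΣY = 13332 − 12628 = 704
nΣX² − (ΣX)² = 6126 − 5929 = 197; nΣY² − (ΣY)² = 34248 − 26896 = 7352
r = 704 / √(197 × 7352) = 704 / 1203.4716 ≈ 0.585

0.585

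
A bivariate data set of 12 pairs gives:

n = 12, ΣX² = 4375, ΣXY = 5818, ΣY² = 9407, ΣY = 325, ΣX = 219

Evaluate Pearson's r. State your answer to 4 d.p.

r = (nΣXY − ΣXΣY) / √[(nΣX² − (ΣX)²)(nΣY² − (ΣY)²)]
Numerator: 12×5818 − 219×325 = -1359
Denominator: √[(52500 − 47961)(112884 − 105625)] = √[4539 × 7259] = 5740.0872
r = -1359 / 5740.0872 ≈ -0.2368

-0.2368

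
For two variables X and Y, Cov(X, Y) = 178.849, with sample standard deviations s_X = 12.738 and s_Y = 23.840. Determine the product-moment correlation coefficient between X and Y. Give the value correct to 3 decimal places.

r = Cov(X,Y) / (s_X · s_Y) = 178.849 / (12.738 × 23.840)
  = 178.849 / 303.6739 ≈ 0.589

0.589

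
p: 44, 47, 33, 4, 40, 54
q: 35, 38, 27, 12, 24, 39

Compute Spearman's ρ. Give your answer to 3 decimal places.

0.943

Rank p: 4, 5, 2, 1, 3, 6
Rank q: 4, 5, 3, 1, 2, 6
d = rank(p) − rank(q): 0, 0, -1, 0, 1, 0; Σd² = 2
ρ = 1 − 6Σd² / [n(n²−1)] = 1 − 6×2 / (6×35) = 1 − 12/210 ≈ 0.943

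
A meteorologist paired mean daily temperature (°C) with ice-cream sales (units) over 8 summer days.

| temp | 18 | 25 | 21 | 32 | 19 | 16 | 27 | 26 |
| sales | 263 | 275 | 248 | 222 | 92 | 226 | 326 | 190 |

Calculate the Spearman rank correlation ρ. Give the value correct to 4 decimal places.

Rank temp: 2, 5, 4, 8, 3, 1, 7, 6
Rank sales: 6, 7, 5, 3, 1, 4, 8, 2
d = rank(temp) − rank(sales): -4, -2, -1, 5, 2, -3, -1, 4; Σd² = 76
ρ = 1 − 6Σd² / [n(n²−1)] = 1 − 6×76 / (8×63) = 1 − 456/504 ≈ 0.0952

0.0952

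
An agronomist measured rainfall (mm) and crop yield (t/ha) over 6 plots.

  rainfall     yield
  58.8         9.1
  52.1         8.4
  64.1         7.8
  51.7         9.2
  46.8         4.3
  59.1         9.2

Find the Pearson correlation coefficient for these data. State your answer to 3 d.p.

n = 6, Σx = 332.6, Σy = 48, Σx² = 18636.6, Σy² = 401.98, Σxy = 2693.3
nΣxy − ΣxΣy = 16159.8 − 15964.8 = 195
nΣx² − (Σx)² = 111819.6 − 110622.76 = 1196.84; nΣy² − (Σy)² = 2411.88 − 2304 = 107.88
r = 195 / √(1196.84 × 107.88) = 195 / 359.3259 ≈ 0.543

0.543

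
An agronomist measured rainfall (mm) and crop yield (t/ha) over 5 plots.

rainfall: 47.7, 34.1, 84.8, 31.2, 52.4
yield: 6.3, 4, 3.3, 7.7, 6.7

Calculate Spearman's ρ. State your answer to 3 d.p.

-0.600

Rank rainfall: 3, 2, 5, 1, 4
Rank yield: 3, 2, 1, 5, 4
d = rank(rainfall) − rank(yield): 0, 0, 4, -4, 0; Σd² = 32
ρ = 1 − 6Σd² / [n(n²−1)] = 1 − 6×32 / (5×24) = 1 − 192/120 ≈ -0.600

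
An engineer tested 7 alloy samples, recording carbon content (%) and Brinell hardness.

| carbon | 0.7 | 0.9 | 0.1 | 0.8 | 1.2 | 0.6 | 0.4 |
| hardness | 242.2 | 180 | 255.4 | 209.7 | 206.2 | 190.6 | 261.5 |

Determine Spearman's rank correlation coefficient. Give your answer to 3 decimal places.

Rank carbon: 4, 6, 1, 5, 7, 3, 2
Rank hardness: 5, 1, 6, 4, 3, 2, 7
d = rank(carbon) − rank(hardness): -1, 5, -5, 1, 4, 1, -5; Σd² = 94
ρ = 1 − 6Σd² / [n(n²−1)] = 1 − 6×94 / (7×48) = 1 − 564/336 ≈ -0.679

-0.679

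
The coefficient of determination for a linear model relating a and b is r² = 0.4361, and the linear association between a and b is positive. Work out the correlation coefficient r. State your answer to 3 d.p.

0.660

|r| = √0.4361 = 0.660
The association is positive, so r = 0.660.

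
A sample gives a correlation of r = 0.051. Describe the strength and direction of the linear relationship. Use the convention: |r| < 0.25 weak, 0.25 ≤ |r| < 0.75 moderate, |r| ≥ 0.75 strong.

weak positive

r = 0.051 > 0 so the relationship is positive.
|r| = 0.051, which falls in the weak range.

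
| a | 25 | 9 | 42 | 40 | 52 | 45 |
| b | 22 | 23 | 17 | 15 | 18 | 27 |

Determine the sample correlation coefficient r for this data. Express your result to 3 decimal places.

n = 6, Σa = 213, Σb = 122, Σa² = 8799, Σb² = 2580, Σab = 4222
nΣab − ΣaΣb = 25332 − 25986 = -654
nΣa² − (Σa)² = 52794 − 45369 = 7425; nΣb² − (Σb)² = 15480 − 14884 = 596
r = -654 / √(7425 × 596) = -654 / 2103.6397 ≈ -0.311

-0.311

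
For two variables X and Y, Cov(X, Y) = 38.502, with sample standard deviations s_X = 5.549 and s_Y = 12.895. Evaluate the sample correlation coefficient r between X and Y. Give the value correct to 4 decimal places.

r = Cov(X,Y) / (s_X · s_Y) = 38.502 / (5.549 × 12.895)
  = 38.502 / 71.5544 ≈ 0.5381

0.5381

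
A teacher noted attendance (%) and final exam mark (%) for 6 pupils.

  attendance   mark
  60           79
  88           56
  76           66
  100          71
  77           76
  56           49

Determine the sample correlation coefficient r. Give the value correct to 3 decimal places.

n = 6, Σx = 457, Σy = 397, Σx² = 36185, Σy² = 26951, Σxy = 30380
nΣxy − ΣxΣy = 182280 − 181429 = 851
nΣx² − (Σx)² = 217110 − 208849 = 8261; nΣy² − (Σy)² = 161706 − 157609 = 4097
r = 851 / √(8261 × 4097) = 851 / 5817.6728 ≈ 0.146

0.146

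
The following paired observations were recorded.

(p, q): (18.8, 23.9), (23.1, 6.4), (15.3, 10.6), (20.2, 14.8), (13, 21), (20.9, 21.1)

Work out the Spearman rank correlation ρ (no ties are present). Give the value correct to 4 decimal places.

-0.2571

Rank p: 3, 6, 2, 4, 1, 5
Rank q: 6, 1, 2, 3, 4, 5
d = rank(p) − rank(q): -3, 5, 0, 1, -3, 0; Σd² = 44
ρ = 1 − 6Σd² / [n(n²−1)] = 1 − 6×44 / (6×35) = 1 − 264/210 ≈ -0.2571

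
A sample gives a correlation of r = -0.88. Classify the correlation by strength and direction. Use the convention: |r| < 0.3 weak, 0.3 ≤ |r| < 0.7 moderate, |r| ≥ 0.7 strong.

r = -0.88 < 0 so the relationship is negative.
|r| = 0.88, which falls in the strong range.

strong negative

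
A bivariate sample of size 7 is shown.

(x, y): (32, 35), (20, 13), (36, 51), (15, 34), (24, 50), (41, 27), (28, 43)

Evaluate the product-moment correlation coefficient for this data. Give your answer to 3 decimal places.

0.208

n = 7, Σx = 196, Σy = 253, Σx² = 5986, Σy² = 10229, Σxy = 7237
nΣxy − ΣxΣy = 50659 − 49588 = 1071
nΣx² − (Σx)² = 41902 − 38416 = 3486; nΣy² − (Σy)² = 71603 − 64009 = 7594
r = 1071 / √(3486 × 7594) = 1071 / 5145.1612 ≈ 0.208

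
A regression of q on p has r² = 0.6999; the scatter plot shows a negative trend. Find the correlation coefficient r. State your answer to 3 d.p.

-0.837

|r| = √0.6999 = 0.837
The association is negative, so r = −0.837.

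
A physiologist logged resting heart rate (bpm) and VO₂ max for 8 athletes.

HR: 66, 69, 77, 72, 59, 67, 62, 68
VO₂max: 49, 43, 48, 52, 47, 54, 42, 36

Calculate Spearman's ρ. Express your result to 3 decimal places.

Rank HR: 3, 6, 8, 7, 1, 4, 2, 5
Rank VO₂max: 6, 3, 5, 7, 4, 8, 2, 1
d = rank(HR) − rank(VO₂max): -3, 3, 3, 0, -3, -4, 0, 4; Σd² = 68
ρ = 1 − 6Σd² / [n(n²−1)] = 1 − 6×68 / (8×63) = 1 − 408/504 ≈ 0.190

0.190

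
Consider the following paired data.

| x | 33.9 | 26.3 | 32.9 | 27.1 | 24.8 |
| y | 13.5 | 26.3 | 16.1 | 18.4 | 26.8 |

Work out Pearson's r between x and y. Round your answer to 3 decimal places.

-0.902

n = 5, Σx = 145, Σy = 101.1, Σx² = 4272.76, Σy² = 2189.95, Σxy = 2842.31
nΣxy − ΣxΣy = 14211.55 − 14659.5 = -447.95
nΣx² − (Σx)² = 21363.8 − 21025 = 338.8; nΣy² − (Σy)² = 10949.75 − 10221.21 = 728.54
r = -447.95 / √(338.8 × 728.54) = -447.95 / 496.8192 ≈ -0.902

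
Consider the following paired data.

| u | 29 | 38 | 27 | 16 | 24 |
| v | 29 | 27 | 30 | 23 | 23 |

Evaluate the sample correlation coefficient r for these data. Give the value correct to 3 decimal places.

0.566

n = 5, Σu = 134, Σv = 132, Σu² = 3846, Σv² = 3528, Σuv = 3597
nΣuv − ΣuΣv = 17985 − 17688 = 297
nΣu² − (Σu)² = 19230 − 17956 = 1274; nΣv² − (Σv)² = 17640 − 17424 = 216
r = 297 / √(1274 × 216) = 297 / 524.5798 ≈ 0.566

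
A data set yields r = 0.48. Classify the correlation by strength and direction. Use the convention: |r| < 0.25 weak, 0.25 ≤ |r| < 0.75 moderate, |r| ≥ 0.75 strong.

moderate positive

r = 0.48 > 0 so the relationship is positive.
|r| = 0.48, which falls in the moderate range.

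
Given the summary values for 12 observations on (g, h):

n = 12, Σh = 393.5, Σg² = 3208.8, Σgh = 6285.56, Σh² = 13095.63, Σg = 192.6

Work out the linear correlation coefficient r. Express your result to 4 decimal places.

r = (nΣgh − ΣgΣh) / √[(nΣg² − (Σg)²)(nΣh² − (Σh)²)]
Numerator: 12×6285.56 − 192.6×393.5 = -361.38
Denominator: √[(38505.6 − 37094.76)(157147.56 − 154842.25)] = √[1410.84 × 2305.31] = 1803.4477
r = -361.38 / 1803.4477 ≈ -0.2004

-0.2004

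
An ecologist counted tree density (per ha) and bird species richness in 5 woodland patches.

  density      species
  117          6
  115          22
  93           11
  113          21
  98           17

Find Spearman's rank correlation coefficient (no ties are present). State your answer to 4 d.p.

Rank density: 5, 4, 1, 3, 2
Rank species: 1, 5, 2, 4, 3
d = rank(density) − rank(species): 4, -1, -1, -1, -1; Σd² = 20
ρ = 1 − 6Σd² / [n(n²−1)] = 1 − 6×20 / (5×24) = 1 − 120/120 ≈ 0.0000

0.0000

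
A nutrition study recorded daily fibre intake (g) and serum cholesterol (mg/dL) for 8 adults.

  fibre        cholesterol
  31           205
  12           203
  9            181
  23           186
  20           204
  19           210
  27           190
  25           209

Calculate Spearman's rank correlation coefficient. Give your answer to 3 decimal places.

0.286

Rank fibre: 8, 2, 1, 5, 4, 3, 7, 6
Rank cholesterol: 6, 4, 1, 2, 5, 8, 3, 7
d = rank(fibre) − rank(cholesterol): 2, -2, 0, 3, -1, -5, 4, -1; Σd² = 60
ρ = 1 − 6Σd² / [n(n²−1)] = 1 − 6×60 / (8×63) = 1 − 360/504 ≈ 0.286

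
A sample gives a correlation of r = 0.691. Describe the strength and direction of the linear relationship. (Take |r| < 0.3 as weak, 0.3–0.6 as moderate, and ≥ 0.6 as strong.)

strong positive

r = 0.691 > 0 so the relationship is positive.
|r| = 0.691, which falls in the strong range.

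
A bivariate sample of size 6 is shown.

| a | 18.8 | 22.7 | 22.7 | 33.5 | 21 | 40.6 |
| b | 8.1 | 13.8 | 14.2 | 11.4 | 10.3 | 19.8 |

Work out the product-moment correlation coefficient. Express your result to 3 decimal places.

n = 6, Σa = 159.3, Σb = 77.6, Σa² = 4595.63, Σb² = 1085.78, Σab = 2189.96
nΣab − ΣaΣb = 13139.76 − 12361.68 = 778.08
nΣa² − (Σa)² = 27573.78 − 25376.49 = 2197.29; nΣb² − (Σb)² = 6514.68 − 6021.76 = 492.92
r = 778.08 / √(2197.29 × 492.92) = 778.08 / 1040.7152 ≈ 0.748

0.748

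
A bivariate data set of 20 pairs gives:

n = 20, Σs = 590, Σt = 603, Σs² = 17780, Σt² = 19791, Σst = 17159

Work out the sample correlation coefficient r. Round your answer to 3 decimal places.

-0.810

r = (nΣst − ΣsΣt) / √[(nΣs² − (Σs)²)(nΣt² − (Σt)²)]
Numerator: 20×17159 − 590×603 = -12590
Denominator: √[(355600 − 348100)(395820 − 363609)] = √[7500 × 32211] = 15542.9244
r = -12590 / 15542.9244 ≈ -0.810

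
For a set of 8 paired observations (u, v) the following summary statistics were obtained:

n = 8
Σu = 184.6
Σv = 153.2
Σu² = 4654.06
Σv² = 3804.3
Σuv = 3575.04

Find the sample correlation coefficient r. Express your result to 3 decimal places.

r = (nΣuv − ΣuΣv) / √[(nΣu² − (Σu)²)(nΣv² − (Σv)²)]
Numerator: 8×3575.04 − 184.6×153.2 = 319.6
Denominator: √[(37232.48 − 34077.16)(30434.4 − 23470.24)] = √[3155.32 × 6964.16] = 4687.6597
r = 319.6 / 4687.6597 ≈ 0.068

0.068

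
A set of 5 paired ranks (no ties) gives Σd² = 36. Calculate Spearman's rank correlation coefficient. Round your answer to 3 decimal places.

ρ = 1 − 6Σd² / [n(n²−1)] = 1 − 6×36 / (5×24)
  = 1 − 216/120 = 1 − 1.8000 ≈ -0.800

-0.800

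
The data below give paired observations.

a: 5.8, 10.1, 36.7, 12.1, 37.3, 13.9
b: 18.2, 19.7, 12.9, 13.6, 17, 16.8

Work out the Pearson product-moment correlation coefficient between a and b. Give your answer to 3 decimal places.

n = 6, Σa = 115.9, Σb = 98.2, Σa² = 3213.45, Σb² = 1641.94, Σab = 1810.14
nΣab − ΣaΣb = 10860.84 − 11381.38 = -520.54
nΣa² − (Σa)² = 19280.7 − 13432.81 = 5847.89; nΣb² − (Σb)² = 9851.64 − 9643.24 = 208.4
r = -520.54 / √(5847.89 × 208.4) = -520.54 / 1103.9476 ≈ -0.472

-0.472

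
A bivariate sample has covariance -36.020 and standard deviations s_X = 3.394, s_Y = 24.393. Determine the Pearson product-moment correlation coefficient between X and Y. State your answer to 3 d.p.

-0.435

r = Cov(X,Y) / (s_X · s_Y) = -36.020 / (3.394 × 24.393)
  = -36.020 / 82.7898 ≈ -0.435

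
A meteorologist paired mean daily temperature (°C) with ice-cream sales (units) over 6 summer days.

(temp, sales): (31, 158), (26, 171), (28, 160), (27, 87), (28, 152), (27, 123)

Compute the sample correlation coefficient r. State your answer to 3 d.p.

0.237

n = 6, Σx = 167, Σy = 851, Σx² = 4663, Σy² = 125607, Σxy = 23750
nΣxy − ΣxΣy = 142500 − 142117 = 383
nΣx² − (Σx)² = 27978 − 27889 = 89; nΣy² − (Σy)² = 753642 − 724201 = 29441
r = 383 / √(89 × 29441) = 383 / 1618.7183 ≈ 0.237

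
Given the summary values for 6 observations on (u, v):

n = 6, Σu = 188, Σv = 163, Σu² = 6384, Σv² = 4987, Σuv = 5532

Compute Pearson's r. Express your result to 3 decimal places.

0.809

r = (nΣuv − ΣuΣv) / √[(nΣu² − (Σu)²)(nΣv² − (Σv)²)]
Numerator: 6×5532 − 188×163 = 2548
Denominator: √[(38304 − 35344)(29922 − 26569)] = √[2960 × 3353] = 3150.3778
r = 2548 / 3150.3778 ≈ 0.809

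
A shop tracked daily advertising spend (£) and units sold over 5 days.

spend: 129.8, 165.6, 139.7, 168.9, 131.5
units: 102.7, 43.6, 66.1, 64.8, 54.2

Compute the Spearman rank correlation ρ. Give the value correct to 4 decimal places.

Rank spend: 1, 4, 3, 5, 2
Rank units: 5, 1, 4, 3, 2
d = rank(spend) − rank(units): -4, 3, -1, 2, 0; Σd² = 30
ρ = 1 − 6Σd² / [n(n²−1)] = 1 − 6×30 / (5×24) = 1 − 180/120 ≈ -0.5000

-0.5000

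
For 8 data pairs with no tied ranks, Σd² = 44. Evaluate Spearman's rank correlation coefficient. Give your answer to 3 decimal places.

ρ = 1 − 6Σd² / [n(n²−1)] = 1 − 6×44 / (8×63)
  = 1 − 264/504 = 1 − 0.5238 ≈ 0.476

0.476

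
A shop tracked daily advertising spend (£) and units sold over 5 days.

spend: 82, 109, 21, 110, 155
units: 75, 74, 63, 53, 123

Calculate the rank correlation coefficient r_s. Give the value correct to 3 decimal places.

0.300

Rank spend: 2, 3, 1, 4, 5
Rank units: 4, 3, 2, 1, 5
d = rank(spend) − rank(units): -2, 0, -1, 3, 0; Σd² = 14
ρ = 1 − 6Σd² / [n(n²−1)] = 1 − 6×14 / (5×24) = 1 − 84/120 ≈ 0.300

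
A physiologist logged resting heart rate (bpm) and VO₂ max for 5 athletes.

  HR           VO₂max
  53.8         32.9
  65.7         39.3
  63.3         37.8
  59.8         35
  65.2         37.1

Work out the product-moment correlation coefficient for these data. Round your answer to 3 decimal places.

n = 5, Σx = 307.8, Σy = 182.1, Σx² = 19044.9, Σy² = 6657.15, Σxy = 11256.69
nΣxy − ΣxΣy = 56283.45 − 56050.38 = 233.07
nΣx² − (Σx)² = 95224.5 − 94740.84 = 483.66; nΣy² − (Σy)² = 33285.75 − 33160.41 = 125.34
r = 233.07 / √(483.66 × 125.34) = 233.07 / 246.2152 ≈ 0.947

0.947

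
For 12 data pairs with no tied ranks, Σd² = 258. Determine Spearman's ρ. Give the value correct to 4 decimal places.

0.0979

ρ = 1 − 6Σd² / [n(n²−1)] = 1 − 6×258 / (12×143)
  = 1 − 1548/1716 = 1 − 0.90210 ≈ 0.0979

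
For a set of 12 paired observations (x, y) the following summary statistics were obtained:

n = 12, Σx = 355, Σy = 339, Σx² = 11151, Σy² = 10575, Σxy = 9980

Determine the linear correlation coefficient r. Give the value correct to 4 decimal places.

r = (nΣxy − ΣxΣy) / √[(nΣx² − (Σx)²)(nΣy² − (Σy)²)]
Numerator: 12×9980 − 355×339 = -585
Denominator: √[(133812 − 126025)(126900 − 114921)] = √[7787 × 11979] = 9658.1817
r = -585 / 9658.1817 ≈ -0.0606

-0.0606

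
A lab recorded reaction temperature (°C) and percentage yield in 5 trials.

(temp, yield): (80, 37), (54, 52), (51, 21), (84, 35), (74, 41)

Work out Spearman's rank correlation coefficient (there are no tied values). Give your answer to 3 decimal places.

Rank temp: 4, 2, 1, 5, 3
Rank yield: 3, 5, 1, 2, 4
d = rank(temp) − rank(yield): 1, -3, 0, 3, -1; Σd² = 20
ρ = 1 − 6Σd² / [n(n²−1)] = 1 − 6×20 / (5×24) = 1 − 120/120 ≈ 0.000

0.000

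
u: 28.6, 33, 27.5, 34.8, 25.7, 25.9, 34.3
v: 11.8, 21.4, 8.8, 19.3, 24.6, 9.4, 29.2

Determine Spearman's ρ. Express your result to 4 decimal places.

Rank u: 4, 5, 3, 7, 1, 2, 6
Rank v: 3, 5, 1, 4, 6, 2, 7
d = rank(u) − rank(v): 1, 0, 2, 3, -5, 0, -1; Σd² = 40
ρ = 1 − 6Σd² / [n(n²−1)] = 1 − 6×40 / (7×48) = 1 − 240/336 ≈ 0.2857

0.2857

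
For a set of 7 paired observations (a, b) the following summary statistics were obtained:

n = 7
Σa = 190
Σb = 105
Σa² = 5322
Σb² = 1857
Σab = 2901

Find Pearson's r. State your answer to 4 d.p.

0.2365

r = (nΣab − ΣaΣb) / √[(nΣa² − (Σa)²)(nΣb² − (Σb)²)]
Numerator: 7×2901 − 190×105 = 357
Denominator: √[(37254 − 36100)(12999 − 11025)] = √[1154 × 1974] = 1509.3032
r = 357 / 1509.3032 ≈ 0.2365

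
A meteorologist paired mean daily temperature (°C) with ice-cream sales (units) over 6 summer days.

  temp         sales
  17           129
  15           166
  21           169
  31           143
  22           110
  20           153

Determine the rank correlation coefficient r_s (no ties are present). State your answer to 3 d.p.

-0.314

Rank temp: 2, 1, 4, 6, 5, 3
Rank sales: 2, 5, 6, 3, 1, 4
d = rank(temp) − rank(sales): 0, -4, -2, 3, 4, -1; Σd² = 46
ρ = 1 − 6Σd² / [n(n²−1)] = 1 − 6×46 / (6×35) = 1 − 276/210 ≈ -0.314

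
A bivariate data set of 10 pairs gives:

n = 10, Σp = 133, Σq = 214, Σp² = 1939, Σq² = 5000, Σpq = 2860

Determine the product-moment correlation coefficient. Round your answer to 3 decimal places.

r = (nΣpq − ΣpΣq) / √[(nΣp² − (Σp)²)(nΣq² − (Σq)²)]
Numerator: 10×2860 − 133×214 = 138
Denominator: √[(19390 − 17689)(50000 − 45796)] = √[1701 × 4204] = 2674.1361
r = 138 / 2674.1361 ≈ 0.052

0.052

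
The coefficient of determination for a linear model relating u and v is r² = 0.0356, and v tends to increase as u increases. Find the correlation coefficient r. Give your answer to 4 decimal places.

0.1887

|r| = √0.0356 = 0.1887
The association is positive, so r = 0.1887.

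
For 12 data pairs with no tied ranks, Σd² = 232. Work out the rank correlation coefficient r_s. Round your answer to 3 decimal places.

ρ = 1 − 6Σd² / [n(n²−1)] = 1 − 6×232 / (12×143)
  = 1 − 1392/1716 = 1 − 0.8112 ≈ 0.189

0.189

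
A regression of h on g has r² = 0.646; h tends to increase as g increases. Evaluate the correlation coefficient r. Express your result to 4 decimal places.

0.8037

|r| = √0.646 = 0.8037
The association is positive, so r = 0.8037.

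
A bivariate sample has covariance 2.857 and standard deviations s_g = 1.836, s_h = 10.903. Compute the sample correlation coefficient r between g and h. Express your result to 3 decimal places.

r = Cov(g,h) / (s_g · s_h) = 2.857 / (1.836 × 10.903)
  = 2.857 / 20.0179 ≈ 0.143

0.143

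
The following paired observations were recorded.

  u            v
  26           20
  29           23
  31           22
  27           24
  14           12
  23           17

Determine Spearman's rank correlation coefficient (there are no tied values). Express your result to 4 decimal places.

0.7714

Rank u: 3, 5, 6, 4, 1, 2
Rank v: 3, 5, 4, 6, 1, 2
d = rank(u) − rank(v): 0, 0, 2, -2, 0, 0; Σd² = 8
ρ = 1 − 6Σd² / [n(n²−1)] = 1 − 6×8 / (6×35) = 1 − 48/210 ≈ 0.7714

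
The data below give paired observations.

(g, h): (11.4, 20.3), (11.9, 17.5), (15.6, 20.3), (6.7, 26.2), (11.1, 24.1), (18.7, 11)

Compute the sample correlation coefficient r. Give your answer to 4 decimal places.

n = 6, Σg = 75.4, Σh = 119.4, Σg² = 1032.72, Σh² = 2518.68, Σgh = 1405.1
nΣgh − ΣgΣh = 8430.6 − 9002.76 = -572.16
nΣg² − (Σg)² = 6196.32 − 5685.16 = 511.16; nΣh² − (Σh)² = 15112.08 − 14256.36 = 855.72
r = -572.16 / √(511.16 × 855.72) = -572.16 / 661.3697 ≈ -0.8651

-0.8651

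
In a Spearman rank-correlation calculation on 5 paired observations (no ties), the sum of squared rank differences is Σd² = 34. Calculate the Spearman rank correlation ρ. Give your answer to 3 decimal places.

ρ = 1 − 6Σd² / [n(n²−1)] = 1 − 6×34 / (5×24)
  = 1 − 204/120 = 1 − 1.7000 ≈ -0.700

-0.700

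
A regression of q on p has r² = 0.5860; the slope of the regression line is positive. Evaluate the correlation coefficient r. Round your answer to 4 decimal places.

0.7655

|r| = √0.5860 = 0.7655
The association is positive, so r = 0.7655.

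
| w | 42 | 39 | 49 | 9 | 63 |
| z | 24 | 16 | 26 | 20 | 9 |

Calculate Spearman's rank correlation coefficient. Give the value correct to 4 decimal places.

-0.1000

Rank w: 3, 2, 4, 1, 5
Rank z: 4, 2, 5, 3, 1
d = rank(w) − rank(z): -1, 0, -1, -2, 4; Σd² = 22
ρ = 1 − 6Σd² / [n(n²−1)] = 1 − 6×22 / (5×24) = 1 − 132/120 ≈ -0.1000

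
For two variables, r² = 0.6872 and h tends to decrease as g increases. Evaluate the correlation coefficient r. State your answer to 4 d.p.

-0.8290

|r| = √0.6872 = 0.8290
The association is negative, so r = −0.8290.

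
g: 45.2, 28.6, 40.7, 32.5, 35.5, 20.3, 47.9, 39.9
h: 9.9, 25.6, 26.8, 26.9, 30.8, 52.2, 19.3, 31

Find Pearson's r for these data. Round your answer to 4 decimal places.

n = 8, Σg = 290.6, Σh = 222.5, Σg² = 11132.5, Σh² = 7202.19, Σgh = 7459.08
nΣgh − ΣgΣh = 59672.64 − 64658.5 = -4985.86
nΣg² − (Σg)² = 89060 − 84448.36 = 4611.64; nΣh² − (Σh)² = 57617.52 − 49506.25 = 8111.27
r = -4985.86 / √(4611.64 × 8111.27) = -4985.86 / 6116.0655 ≈ -0.8152

-0.8152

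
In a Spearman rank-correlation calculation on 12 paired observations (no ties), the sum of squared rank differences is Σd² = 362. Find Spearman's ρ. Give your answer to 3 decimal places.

ρ = 1 − 6Σd² / [n(n²−1)] = 1 − 6×362 / (12×143)
  = 1 − 2172/1716 = 1 − 1.2657 ≈ -0.266

-0.266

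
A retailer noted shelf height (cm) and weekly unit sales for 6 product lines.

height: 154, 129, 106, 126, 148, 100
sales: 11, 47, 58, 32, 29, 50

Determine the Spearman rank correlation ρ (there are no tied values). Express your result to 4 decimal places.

-0.8857

Rank height: 6, 4, 2, 3, 5, 1
Rank sales: 1, 4, 6, 3, 2, 5
d = rank(height) − rank(sales): 5, 0, -4, 0, 3, -4; Σd² = 66
ρ = 1 − 6Σd² / [n(n²−1)] = 1 − 6×66 / (6×35) = 1 − 396/210 ≈ -0.8857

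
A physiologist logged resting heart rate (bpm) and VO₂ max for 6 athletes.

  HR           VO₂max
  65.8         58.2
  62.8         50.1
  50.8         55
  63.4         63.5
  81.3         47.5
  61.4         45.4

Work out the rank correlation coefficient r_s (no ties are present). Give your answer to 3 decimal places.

Rank HR: 5, 3, 1, 4, 6, 2
Rank VO₂max: 5, 3, 4, 6, 2, 1
d = rank(HR) − rank(VO₂max): 0, 0, -3, -2, 4, 1; Σd² = 30
ρ = 1 − 6Σd² / [n(n²−1)] = 1 − 6×30 / (6×35) = 1 − 180/210 ≈ 0.143

0.143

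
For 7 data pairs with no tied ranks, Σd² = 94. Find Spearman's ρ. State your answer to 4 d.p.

-0.6786

ρ = 1 − 6Σd² / [n(n²−1)] = 1 − 6×94 / (7×48)
  = 1 − 564/336 = 1 − 1.67857 ≈ -0.6786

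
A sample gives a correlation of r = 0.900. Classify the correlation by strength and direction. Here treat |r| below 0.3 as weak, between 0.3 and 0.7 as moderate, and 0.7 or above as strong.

r = 0.900 > 0 so the relationship is positive.
|r| = 0.900, which falls in the strong range.

strong positive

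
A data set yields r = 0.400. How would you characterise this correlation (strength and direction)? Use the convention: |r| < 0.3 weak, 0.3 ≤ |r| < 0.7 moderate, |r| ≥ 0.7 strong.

moderate positive

r = 0.400 > 0 so the relationship is positive.
|r| = 0.400, which falls in the moderate range.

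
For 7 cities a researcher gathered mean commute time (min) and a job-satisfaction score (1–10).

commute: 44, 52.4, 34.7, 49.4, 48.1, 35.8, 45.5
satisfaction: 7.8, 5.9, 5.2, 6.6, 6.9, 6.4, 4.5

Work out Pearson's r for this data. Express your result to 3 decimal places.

n = 7, Σx = 309.9, Σy = 43.3, Σx² = 13991.71, Σy² = 275.07, Σxy = 1924.6
nΣxy − ΣxΣy = 13472.2 − 13418.67 = 53.53
nΣx² − (Σx)² = 97941.97 − 96038.01 = 1903.96; nΣy² − (Σy)² = 1925.49 − 1874.89 = 50.6
r = 53.53 / √(1903.96 × 50.6) = 53.53 / 310.3875 ≈ 0.172

0.172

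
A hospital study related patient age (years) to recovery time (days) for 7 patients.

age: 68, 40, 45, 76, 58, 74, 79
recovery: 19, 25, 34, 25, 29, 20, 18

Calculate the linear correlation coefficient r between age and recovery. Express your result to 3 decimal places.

-0.699

n = 7, Σx = 440, Σy = 170, Σx² = 29106, Σy² = 4332, Σxy = 10306
nΣxy − ΣxΣy = 72142 − 74800 = -2658
nΣx² − (Σx)² = 203742 − 193600 = 10142; nΣy² − (Σy)² = 30324 − 28900 = 1424
r = -2658 / √(10142 × 1424) = -2658 / 3800.2905 ≈ -0.699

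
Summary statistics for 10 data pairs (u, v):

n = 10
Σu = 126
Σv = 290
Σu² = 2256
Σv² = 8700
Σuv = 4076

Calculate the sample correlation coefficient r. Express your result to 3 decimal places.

0.959

r = (nΣuv − ΣuΣv) / √[(nΣu² − (Σu)²)(nΣv² − (Σv)²)]
Numerator: 10×4076 − 126×290 = 4220
Denominator: √[(22560 − 15876)(87000 − 84100)] = √[6684 × 2900] = 4402.6810
r = 4220 / 4402.6810 ≈ 0.959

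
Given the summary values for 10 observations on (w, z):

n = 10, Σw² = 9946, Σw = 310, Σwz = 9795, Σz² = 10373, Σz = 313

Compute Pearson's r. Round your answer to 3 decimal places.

0.209

r = (nΣwz − ΣwΣz) / √[(nΣw² − (Σw)²)(nΣz² − (Σz)²)]
Numerator: 10×9795 − 310×313 = 920
Denominator: √[(99460 − 96100)(103730 − 97969)] = √[3360 × 5761] = 4399.6545
r = 920 / 4399.6545 ≈ 0.209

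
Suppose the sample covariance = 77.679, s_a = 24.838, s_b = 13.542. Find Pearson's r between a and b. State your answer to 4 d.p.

r = Cov(a,b) / (s_a · s_b) = 77.679 / (24.838 × 13.542)
  = 77.679 / 336.3562 ≈ 0.2309

0.2309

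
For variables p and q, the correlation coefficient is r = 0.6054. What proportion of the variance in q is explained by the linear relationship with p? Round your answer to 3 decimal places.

0.367

r² = (0.6054)² = 0.367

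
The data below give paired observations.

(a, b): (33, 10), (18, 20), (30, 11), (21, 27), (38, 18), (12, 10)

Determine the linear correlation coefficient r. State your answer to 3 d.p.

-0.120

n = 6, Σa = 152, Σb = 96, Σa² = 4342, Σb² = 1774, Σab = 2391
nΣab − ΣaΣb = 14346 − 14592 = -246
nΣa² − (Σa)² = 26052 − 23104 = 2948; nΣb² − (Σb)² = 10644 − 9216 = 1428
r = -246 / √(2948 × 1428) = -246 / 2051.7661 ≈ -0.120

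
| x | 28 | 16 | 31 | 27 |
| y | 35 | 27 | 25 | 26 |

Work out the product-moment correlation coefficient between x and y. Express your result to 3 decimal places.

0.083

n = 4, Σx = 102, Σy = 113, Σx² = 2730, Σy² = 3255, Σxy = 2889
nΣxy − ΣxΣy = 11556 − 11526 = 30
nΣx² − (Σx)² = 10920 − 10404 = 516; nΣy² − (Σy)² = 13020 − 12769 = 251
r = 30 / √(516 × 251) = 30 / 359.8833 ≈ 0.083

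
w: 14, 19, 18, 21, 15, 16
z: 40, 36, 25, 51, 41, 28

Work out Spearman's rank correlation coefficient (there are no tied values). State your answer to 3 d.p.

0.086

Rank w: 1, 5, 4, 6, 2, 3
Rank z: 4, 3, 1, 6, 5, 2
d = rank(w) − rank(z): -3, 2, 3, 0, -3, 1; Σd² = 32
ρ = 1 − 6Σd² / [n(n²−1)] = 1 − 6×32 / (6×35) = 1 − 192/210 ≈ 0.086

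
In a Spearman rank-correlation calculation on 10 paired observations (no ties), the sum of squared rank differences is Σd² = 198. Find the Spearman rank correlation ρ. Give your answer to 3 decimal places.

-0.200

ρ = 1 − 6Σd² / [n(n²−1)] = 1 − 6×198 / (10×99)
  = 1 − 1188/990 = 1 − 1.2000 ≈ -0.200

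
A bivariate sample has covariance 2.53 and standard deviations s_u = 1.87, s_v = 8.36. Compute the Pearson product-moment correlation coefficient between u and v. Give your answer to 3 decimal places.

0.162

r = Cov(u,v) / (s_u · s_v) = 2.53 / (1.87 × 8.36)
  = 2.53 / 15.6332 ≈ 0.162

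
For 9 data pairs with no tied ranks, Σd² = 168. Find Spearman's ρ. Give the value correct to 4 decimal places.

-0.4000

ρ = 1 − 6Σd² / [n(n²−1)] = 1 − 6×168 / (9×80)
  = 1 − 1008/720 = 1 − 1.40000 ≈ -0.4000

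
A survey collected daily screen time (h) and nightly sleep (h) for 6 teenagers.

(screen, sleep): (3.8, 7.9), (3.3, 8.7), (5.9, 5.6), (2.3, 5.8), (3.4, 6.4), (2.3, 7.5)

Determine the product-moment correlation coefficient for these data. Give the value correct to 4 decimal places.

n = 6, Σx = 21, Σy = 41.9, Σx² = 82.28, Σy² = 300.31, Σxy = 144.12
nΣxy − ΣxΣy = 864.72 − 879.9 = -15.18
nΣx² − (Σx)² = 493.68 − 441 = 52.68; nΣy² − (Σy)² = 1801.86 − 1755.61 = 46.25
r = -15.18 / √(52.68 × 46.25) = -15.18 / 49.3604 ≈ -0.3075

-0.3075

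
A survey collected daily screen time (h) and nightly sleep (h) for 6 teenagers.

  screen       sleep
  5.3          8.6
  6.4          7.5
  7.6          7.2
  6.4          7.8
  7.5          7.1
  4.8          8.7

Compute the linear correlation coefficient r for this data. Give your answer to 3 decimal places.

n = 6, Σx = 38, Σy = 46.9, Σx² = 247.06, Σy² = 368.99, Σxy = 293.23
nΣxy − ΣxΣy = 1759.38 − 1782.2 = -22.82
nΣx² − (Σx)² = 1482.36 − 1444 = 38.36; nΣy² − (Σy)² = 2213.94 − 2199.61 = 14.33
r = -22.82 / √(38.36 × 14.33) = -22.82 / 23.4457 ≈ -0.973

-0.973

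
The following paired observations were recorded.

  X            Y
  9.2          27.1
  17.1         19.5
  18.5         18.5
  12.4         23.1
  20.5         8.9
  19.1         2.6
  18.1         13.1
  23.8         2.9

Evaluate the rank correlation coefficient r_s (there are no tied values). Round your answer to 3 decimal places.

-0.905

Rank X: 1, 3, 5, 2, 7, 6, 4, 8
Rank Y: 8, 6, 5, 7, 3, 1, 4, 2
d = rank(X) − rank(Y): -7, -3, 0, -5, 4, 5, 0, 6; Σd² = 160
ρ = 1 − 6Σd² / [n(n²−1)] = 1 − 6×160 / (8×63) = 1 − 960/504 ≈ -0.905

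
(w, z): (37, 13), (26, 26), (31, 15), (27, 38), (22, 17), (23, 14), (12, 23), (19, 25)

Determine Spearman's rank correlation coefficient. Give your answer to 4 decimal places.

-0.3095

Rank w: 8, 5, 7, 6, 3, 4, 1, 2
Rank z: 1, 7, 3, 8, 4, 2, 5, 6
d = rank(w) − rank(z): 7, -2, 4, -2, -1, 2, -4, -4; Σd² = 110
ρ = 1 − 6Σd² / [n(n²−1)] = 1 − 6×110 / (8×63) = 1 − 660/504 ≈ -0.3095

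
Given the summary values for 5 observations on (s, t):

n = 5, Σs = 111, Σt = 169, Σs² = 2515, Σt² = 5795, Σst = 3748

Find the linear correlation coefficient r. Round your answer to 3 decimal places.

-0.059

r = (nΣst − ΣsΣt) / √[(nΣs² − (Σs)²)(nΣt² − (Σt)²)]
Numerator: 5×3748 − 111×169 = -19
Denominator: √[(12575 − 12321)(28975 − 28561)] = √[254 × 414] = 324.2777
r = -19 / 324.2777 ≈ -0.059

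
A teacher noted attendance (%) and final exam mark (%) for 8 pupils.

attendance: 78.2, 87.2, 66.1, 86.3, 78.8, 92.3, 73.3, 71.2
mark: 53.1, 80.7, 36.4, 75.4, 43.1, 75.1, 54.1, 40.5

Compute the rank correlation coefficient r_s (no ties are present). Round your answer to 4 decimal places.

Rank attendance: 4, 7, 1, 6, 5, 8, 3, 2
Rank mark: 4, 8, 1, 7, 3, 6, 5, 2
d = rank(attendance) − rank(mark): 0, -1, 0, -1, 2, 2, -2, 0; Σd² = 14
ρ = 1 − 6Σd² / [n(n²−1)] = 1 − 6×14 / (8×63) = 1 − 84/504 ≈ 0.8333

0.8333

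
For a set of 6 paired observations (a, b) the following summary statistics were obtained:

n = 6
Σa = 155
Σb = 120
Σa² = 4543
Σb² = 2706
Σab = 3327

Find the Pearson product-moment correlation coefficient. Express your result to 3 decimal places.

0.559

r = (nΣab − ΣaΣb) / √[(nΣa² − (Σa)²)(nΣb² − (Σb)²)]
Numerator: 6×3327 − 155×120 = 1362
Denominator: √[(27258 − 24025)(16236 − 14400)] = √[3233 × 1836] = 2436.3473
r = 1362 / 2436.3473 ≈ 0.559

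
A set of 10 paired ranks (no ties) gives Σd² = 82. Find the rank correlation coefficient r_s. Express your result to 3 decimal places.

0.503

ρ = 1 − 6Σd² / [n(n²−1)] = 1 − 6×82 / (10×99)
  = 1 − 492/990 = 1 − 0.4970 ≈ 0.503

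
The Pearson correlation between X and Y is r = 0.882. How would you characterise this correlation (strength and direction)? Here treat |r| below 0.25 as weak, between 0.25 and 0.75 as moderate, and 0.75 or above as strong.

r = 0.882 > 0 so the relationship is positive.
|r| = 0.882, which falls in the strong range.

strong positive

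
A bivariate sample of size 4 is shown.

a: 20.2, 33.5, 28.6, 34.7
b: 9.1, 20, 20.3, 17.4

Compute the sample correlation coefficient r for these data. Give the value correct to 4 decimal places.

0.8155

n = 4, Σa = 117, Σb = 66.8, Σa² = 3552.34, Σb² = 1197.66, Σab = 2038.18
nΣab − ΣaΣb = 8152.72 − 7815.6 = 337.12
nΣa² − (Σa)² = 14209.36 − 13689 = 520.36; nΣb² − (Σb)² = 4790.64 − 4462.24 = 328.4
r = 337.12 / √(520.36 × 328.4) = 337.12 / 413.3839 ≈ 0.8155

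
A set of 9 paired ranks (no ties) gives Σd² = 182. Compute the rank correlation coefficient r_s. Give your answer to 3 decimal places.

ρ = 1 − 6Σd² / [n(n²−1)] = 1 − 6×182 / (9×80)
  = 1 − 1092/720 = 1 − 1.5167 ≈ -0.517

-0.517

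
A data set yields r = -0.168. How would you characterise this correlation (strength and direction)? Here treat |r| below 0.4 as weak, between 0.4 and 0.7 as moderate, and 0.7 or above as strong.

r = -0.168 < 0 so the relationship is negative.
|r| = 0.168, which falls in the weak range.

weak negative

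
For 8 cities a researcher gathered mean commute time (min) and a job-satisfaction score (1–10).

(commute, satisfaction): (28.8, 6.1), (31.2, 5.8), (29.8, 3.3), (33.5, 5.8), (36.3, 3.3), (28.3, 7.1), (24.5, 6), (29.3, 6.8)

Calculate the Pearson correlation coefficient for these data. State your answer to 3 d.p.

n = 8, Σx = 241.7, Σy = 44.2, Σx² = 7390.49, Σy² = 258.92, Σxy = 1316.24
nΣxy − ΣxΣy = 10529.92 − 10683.14 = -153.22
nΣx² − (Σx)² = 59123.92 − 58418.89 = 705.03; nΣy² − (Σy)² = 2071.36 − 1953.64 = 117.72
r = -153.22 / √(705.03 × 117.72) = -153.22 / 288.0905 ≈ -0.532

-0.532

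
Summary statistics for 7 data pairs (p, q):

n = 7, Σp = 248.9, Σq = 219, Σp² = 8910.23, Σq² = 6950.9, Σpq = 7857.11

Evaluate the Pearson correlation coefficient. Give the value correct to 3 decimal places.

0.908

r = (nΣpq − ΣpΣq) / √[(nΣp² − (Σp)²)(nΣq² − (Σq)²)]
Numerator: 7×7857.11 − 248.9×219 = 490.67
Denominator: √[(62371.61 − 61951.21)(48656.3 − 47961)] = √[420.4 × 695.3] = 540.6516
r = 490.67 / 540.6516 ≈ 0.908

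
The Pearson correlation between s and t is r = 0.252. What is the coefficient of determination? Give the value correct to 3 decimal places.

r² = (0.252)² = 0.064

0.064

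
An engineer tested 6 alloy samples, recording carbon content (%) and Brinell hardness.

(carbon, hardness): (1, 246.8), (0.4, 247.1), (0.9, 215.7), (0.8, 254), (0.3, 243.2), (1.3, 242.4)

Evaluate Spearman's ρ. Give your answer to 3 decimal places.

Rank carbon: 5, 2, 4, 3, 1, 6
Rank hardness: 4, 5, 1, 6, 3, 2
d = rank(carbon) − rank(hardness): 1, -3, 3, -3, -2, 4; Σd² = 48
ρ = 1 − 6Σd² / [n(n²−1)] = 1 − 6×48 / (6×35) = 1 − 288/210 ≈ -0.371

-0.371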